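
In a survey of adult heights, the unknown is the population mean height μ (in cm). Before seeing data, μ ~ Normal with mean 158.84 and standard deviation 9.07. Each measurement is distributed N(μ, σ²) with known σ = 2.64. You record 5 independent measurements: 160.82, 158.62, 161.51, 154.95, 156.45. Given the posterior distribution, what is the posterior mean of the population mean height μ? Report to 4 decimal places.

For Normal data with known variance σ², a Normal(μ₀, σ₀²) prior on μ is conjugate. Posterior precision = 1/σ₀² + n/σ²; posterior mean is the precision-weighted average of μ₀ and x̄.
Σxᵢ = 160.82 + 158.62 + 161.51 + 154.95 + 156.45 = 792.35, so n·x̄ = 792.35.
σ₀² = 9.07² = 82.2649, σ² = 2.64² = 6.9696; σ² + n·σ₀² = 6.9696 + 5·82.2649 = 418.2941.
Posterior mean = (μ₀/σ₀² + n·x̄/σ²)/(1/σ₀² + n/σ²) = (σ²·μ₀ + σ₀²·n·x̄)/(σ² + n·σ₀²) = (6.9696·158.84 + 82.2649·792.35)/418.2941 = 66289.644779/418.2941 = 158.4762.

158.4762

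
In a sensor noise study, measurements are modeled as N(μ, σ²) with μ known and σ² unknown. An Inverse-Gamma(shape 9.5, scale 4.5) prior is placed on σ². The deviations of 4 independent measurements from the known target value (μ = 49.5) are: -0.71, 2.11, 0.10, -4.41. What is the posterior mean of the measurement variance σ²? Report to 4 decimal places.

With known mean μ and an Inverse-Gamma(α, β) prior on σ², the Normal likelihood is conjugate: posterior is Inv-Gamma(α + n/2, β + Σ(xᵢ−μ)²/2).
Σ(xᵢ−μ)² = (-0.71)² + (2.11)² + (0.10)² + (-4.41)² = 24.4143.
Posterior: Inv-Gamma(9.5 + 4/2, 4.5 + 24.4143/2) = Inv-Gamma(11.50, 16.70715).
E[σ²|data] = β/(α−1) = 16.70715/10.50 = 1.5912.

1.5912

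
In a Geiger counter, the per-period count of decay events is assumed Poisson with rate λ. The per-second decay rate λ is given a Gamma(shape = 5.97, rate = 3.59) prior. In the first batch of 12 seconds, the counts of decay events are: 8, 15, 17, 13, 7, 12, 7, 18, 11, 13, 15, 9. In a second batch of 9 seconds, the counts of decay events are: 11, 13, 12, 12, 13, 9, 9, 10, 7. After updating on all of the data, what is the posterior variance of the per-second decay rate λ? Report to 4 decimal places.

0.4084

With a Gamma(shape α, rate β) prior, the Poisson likelihood is conjugate: the posterior is Gamma(α + ΣXᵢ, β + n).
Batch 1: sum of counts S = 145 over n = 12 seconds.
After batch 1: Gamma(α+S, β+n) = Gamma(5.97+145, 3.59+12) = Gamma(150.97, 15.59).
Batch 2: sum of counts S = 96 over n = 9 seconds.
After batch 2: Gamma(α+S, β+n) = Gamma(150.97+96, 15.59+9) = Gamma(246.97, 24.59).
Var = α/β² = 246.97/24.59² = 0.4084.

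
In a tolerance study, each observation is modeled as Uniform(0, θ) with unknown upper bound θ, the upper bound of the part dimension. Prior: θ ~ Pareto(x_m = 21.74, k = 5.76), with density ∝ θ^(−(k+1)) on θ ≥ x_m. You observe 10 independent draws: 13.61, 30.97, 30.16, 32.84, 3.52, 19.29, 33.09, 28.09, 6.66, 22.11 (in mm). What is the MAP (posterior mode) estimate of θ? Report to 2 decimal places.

33.09

A Pareto(scale x_m, shape k) prior on the upper bound θ of Uniform(0, θ) is conjugate: posterior is Pareto(max(x_m, max xᵢ), k + n).
Sample maximum = 33.09; prior scale x_m = 21.74 → posterior scale = max = 33.09.
Posterior shape = 5.76 + 10 = 15.76.
The Pareto density is decreasing on [x_m, ∞), so the mode is x_m = 33.09.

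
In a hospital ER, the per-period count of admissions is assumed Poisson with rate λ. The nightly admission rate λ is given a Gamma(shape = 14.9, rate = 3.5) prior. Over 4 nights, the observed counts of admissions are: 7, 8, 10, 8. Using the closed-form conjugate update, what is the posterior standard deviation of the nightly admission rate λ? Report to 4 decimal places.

0.9228

With a Gamma(shape α, rate β) prior, the Poisson likelihood is conjugate: the posterior is Gamma(α + ΣXᵢ, β + n).
Sum of counts S = 33 over n = 4 nights.
Posterior: Gamma(α+S, β+n) = Gamma(14.9+33, 3.5+4) = Gamma(47.9, 7.5).
SD = √α/β = √47.9/7.5 = 0.9228.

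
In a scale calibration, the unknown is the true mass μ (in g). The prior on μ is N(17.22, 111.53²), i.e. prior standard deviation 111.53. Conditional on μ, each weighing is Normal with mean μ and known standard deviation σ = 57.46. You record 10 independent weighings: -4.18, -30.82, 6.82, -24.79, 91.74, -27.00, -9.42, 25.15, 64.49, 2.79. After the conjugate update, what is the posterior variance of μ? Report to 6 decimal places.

For Normal data with known variance σ², a Normal(μ₀, σ₀²) prior on μ is conjugate. Posterior precision = 1/σ₀² + n/σ²; posterior mean is the precision-weighted average of μ₀ and x̄.
σ₀² = 111.53² = 12438.9409, σ² = 57.46² = 3301.6516; σ² + n·σ₀² = 3301.6516 + 10·12438.9409 = 127691.0606.
Posterior precision = 1/σ₀² + n/σ² = 1/12438.9409 + 10/3301.6516 = (σ² + n·σ₀²)/(σ₀²σ²) = 127691.0606/(12438.9409·3301.6516); posterior variance σₙ² = σ₀²σ²/(σ² + n·σ₀²) = 12438.9409·3301.6516/127691.0606 = 321.628225.

321.628225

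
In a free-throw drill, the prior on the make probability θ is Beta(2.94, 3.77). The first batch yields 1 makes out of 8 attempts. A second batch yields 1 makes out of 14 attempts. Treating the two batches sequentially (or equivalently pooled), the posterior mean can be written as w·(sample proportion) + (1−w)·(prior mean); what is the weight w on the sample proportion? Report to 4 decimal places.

The Beta prior is conjugate to a Binomial/Bernoulli likelihood; the update adds successes to α and failures to β.
Total number of attempts: n = 8 + 14 = 22.
Posterior mean = (α₀+k)/(α₀+β₀+n) = [n/(α₀+β₀+n)]·(k/n) + [(α₀+β₀)/(α₀+β₀+n)]·α₀/(α₀+β₀), so only n and the prior enter the weight.
The weight on the data is w = n/(α₀+β₀+n) = 22/(2.94+3.77+22) = 22/28.71 = 0.7663.

0.7663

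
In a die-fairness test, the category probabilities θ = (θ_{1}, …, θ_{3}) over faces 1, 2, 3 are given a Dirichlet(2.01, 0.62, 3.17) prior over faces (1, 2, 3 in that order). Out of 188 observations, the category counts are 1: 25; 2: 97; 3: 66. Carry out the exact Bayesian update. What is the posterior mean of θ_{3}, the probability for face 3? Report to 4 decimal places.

0.3569

The Dirichlet prior is conjugate to the Multinomial likelihood: each posterior αⱼ = prior αⱼ + observed count nⱼ.
Posterior concentration: (27.01, 97.62, 69.17), total = 193.80.
E[θ_{3}|data] = α_{3}/Σα = 69.17/193.80 = 0.3569.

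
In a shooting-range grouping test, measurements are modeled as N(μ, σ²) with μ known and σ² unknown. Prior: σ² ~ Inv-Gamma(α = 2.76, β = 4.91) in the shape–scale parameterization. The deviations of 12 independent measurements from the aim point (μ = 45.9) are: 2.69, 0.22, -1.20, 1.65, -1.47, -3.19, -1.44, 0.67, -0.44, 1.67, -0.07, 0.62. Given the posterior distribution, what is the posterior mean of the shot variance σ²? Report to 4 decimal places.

2.5450

With known mean μ and an Inverse-Gamma(α, β) prior on σ², the Normal likelihood is conjugate: posterior is Inv-Gamma(α + n/2, β + Σ(xᵢ−μ)²/2).
Σ(xᵢ−μ)² = (2.69)² + (0.22)² + (-1.20)² + (1.65)² + (-1.47)² + (-3.19)² + (-1.44)² + (0.67)² + (-0.44)² + (1.67)² + (-0.07)² + (0.62)² = 29.6783.
Posterior: Inv-Gamma(2.76 + 12/2, 4.91 + 29.6783/2) = Inv-Gamma(8.76, 19.74915).
E[σ²|data] = β/(α−1) = 19.74915/7.76 = 2.5450.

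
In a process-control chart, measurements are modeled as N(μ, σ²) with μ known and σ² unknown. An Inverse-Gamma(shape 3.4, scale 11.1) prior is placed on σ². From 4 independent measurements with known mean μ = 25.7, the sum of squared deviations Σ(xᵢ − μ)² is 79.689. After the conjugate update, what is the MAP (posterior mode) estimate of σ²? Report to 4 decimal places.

7.9601

With known mean μ and an Inverse-Gamma(α, β) prior on σ², the Normal likelihood is conjugate: posterior is Inv-Gamma(α + n/2, β + Σ(xᵢ−μ)²/2).
Posterior: Inv-Gamma(3.4 + 4/2, 11.1 + 79.689/2) = Inv-Gamma(5.40, 50.9445).
Mode = β/(α+1) = 50.9445/6.40 = 7.9601.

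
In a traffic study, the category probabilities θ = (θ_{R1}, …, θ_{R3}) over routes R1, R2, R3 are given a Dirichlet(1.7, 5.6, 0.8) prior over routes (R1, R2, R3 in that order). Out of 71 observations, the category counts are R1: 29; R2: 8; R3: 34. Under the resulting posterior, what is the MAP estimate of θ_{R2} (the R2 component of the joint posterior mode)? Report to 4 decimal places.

The Dirichlet prior is conjugate to the Multinomial likelihood: each posterior αⱼ = prior αⱼ + observed count nⱼ.
Posterior concentration: (30.7, 13.6, 34.8), total = 79.1.
Joint mode component: (α_{R2}−1)/(Σα−K) = 12.6/76.1 = 0.1656.

0.1656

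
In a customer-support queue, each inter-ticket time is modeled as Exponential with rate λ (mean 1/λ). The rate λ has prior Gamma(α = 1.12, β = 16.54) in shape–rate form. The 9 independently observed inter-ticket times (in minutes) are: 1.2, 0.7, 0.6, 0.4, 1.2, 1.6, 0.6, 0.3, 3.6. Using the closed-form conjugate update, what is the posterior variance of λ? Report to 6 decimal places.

0.014153

With a Gamma(shape α, rate β) prior on the exponential rate λ, the posterior after n observations with total T = Σxᵢ is Gamma(α+n, β+T).
Sum of observations T = 10.2 minutes; n = 9.
Posterior: Gamma(1.12+9, 16.54+10.2) = Gamma(10.12, 26.74).
Var = α/β² = 0.014153.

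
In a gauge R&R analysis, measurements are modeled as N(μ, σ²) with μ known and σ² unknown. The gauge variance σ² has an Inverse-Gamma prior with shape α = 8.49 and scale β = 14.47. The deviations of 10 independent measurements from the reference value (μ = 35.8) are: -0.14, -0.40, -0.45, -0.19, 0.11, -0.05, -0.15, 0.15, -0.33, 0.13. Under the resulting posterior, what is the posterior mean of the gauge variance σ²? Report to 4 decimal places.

1.1827

With known mean μ and an Inverse-Gamma(α, β) prior on σ², the Normal likelihood is conjugate: posterior is Inv-Gamma(α + n/2, β + Σ(xᵢ−μ)²/2).
Σ(xᵢ−μ)² = (-0.14)² + (-0.40)² + (-0.45)² + (-0.19)² + (0.11)² + (-0.05)² + (-0.15)² + (0.15)² + (-0.33)² + (0.13)² = 0.6036.
Posterior: Inv-Gamma(8.49 + 10/2, 14.47 + 0.6036/2) = Inv-Gamma(13.49, 14.77180).
E[σ²|data] = β/(α−1) = 14.77180/12.49 = 1.1827.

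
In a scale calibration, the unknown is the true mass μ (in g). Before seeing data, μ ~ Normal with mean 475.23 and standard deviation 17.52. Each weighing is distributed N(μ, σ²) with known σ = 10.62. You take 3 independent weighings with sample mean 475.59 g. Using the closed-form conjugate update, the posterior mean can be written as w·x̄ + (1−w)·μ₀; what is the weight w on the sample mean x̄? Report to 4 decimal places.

0.8909

For Normal data with known variance σ², a Normal(μ₀, σ₀²) prior on μ is conjugate. Posterior precision = 1/σ₀² + n/σ²; posterior mean is the precision-weighted average of μ₀ and x̄.
σ₀² = 17.52² = 306.9504, σ² = 10.62² = 112.7844. Prior precision 1/σ₀² = 1/306.9504; data precision n/σ² = 3/112.7844.
w = (n/σ²)/(1/σ₀² + n/σ²) = n·σ₀²/(σ² + n·σ₀²) = 3·306.9504/(112.7844 + 3·306.9504) = 920.8512/1033.6356 = 0.8909.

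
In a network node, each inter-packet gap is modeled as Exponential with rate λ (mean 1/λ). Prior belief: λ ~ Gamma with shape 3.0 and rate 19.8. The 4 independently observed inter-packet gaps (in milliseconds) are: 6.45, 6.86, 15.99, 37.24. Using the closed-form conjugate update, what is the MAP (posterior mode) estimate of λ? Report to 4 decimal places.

0.0695

With a Gamma(shape α, rate β) prior on the exponential rate λ, the posterior after n observations with total T = Σxᵢ is Gamma(α+n, β+T).
Sum of observations T = 66.54 milliseconds; n = 4.
Posterior: Gamma(3.0+4, 19.8+66.54) = Gamma(7.0, 86.34).
Mode = (α−1)/β = 0.0695.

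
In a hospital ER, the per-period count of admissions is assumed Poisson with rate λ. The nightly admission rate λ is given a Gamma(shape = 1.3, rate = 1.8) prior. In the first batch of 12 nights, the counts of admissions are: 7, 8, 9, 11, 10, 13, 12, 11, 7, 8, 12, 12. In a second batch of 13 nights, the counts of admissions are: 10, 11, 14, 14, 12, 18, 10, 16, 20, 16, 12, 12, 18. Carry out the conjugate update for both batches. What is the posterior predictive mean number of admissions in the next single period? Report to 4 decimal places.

With a Gamma(shape α, rate β) prior, the Poisson likelihood is conjugate: the posterior is Gamma(α + ΣXᵢ, β + n).
Batch 1: sum of counts S = 120 over n = 12 nights.
After batch 1: Gamma(α+S, β+n) = Gamma(1.3+120, 1.8+12) = Gamma(121.3, 13.8).
Batch 2: sum of counts S = 183 over n = 13 nights.
After batch 2: Gamma(α+S, β+n) = Gamma(121.3+183, 13.8+13) = Gamma(304.3, 26.8).
The predictive distribution for one future period is NegBinom with mean α/β = 11.3545.

11.3545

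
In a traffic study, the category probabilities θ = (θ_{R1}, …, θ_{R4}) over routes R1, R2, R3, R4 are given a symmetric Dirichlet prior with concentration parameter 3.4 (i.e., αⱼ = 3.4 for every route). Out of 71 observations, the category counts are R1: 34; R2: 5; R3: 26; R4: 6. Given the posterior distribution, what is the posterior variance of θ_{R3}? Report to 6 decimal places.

The Dirichlet prior is conjugate to the Multinomial likelihood: each posterior αⱼ = prior αⱼ + observed count nⱼ.
Posterior concentration: (37.4, 8.4, 29.4, 9.4), total = 84.6.
Var[θ_j] = α_j(Σα−α_j)/((Σα)²(Σα+1)) = 29.4·55.2/(84.6²·85.6) = 0.002649.

0.002649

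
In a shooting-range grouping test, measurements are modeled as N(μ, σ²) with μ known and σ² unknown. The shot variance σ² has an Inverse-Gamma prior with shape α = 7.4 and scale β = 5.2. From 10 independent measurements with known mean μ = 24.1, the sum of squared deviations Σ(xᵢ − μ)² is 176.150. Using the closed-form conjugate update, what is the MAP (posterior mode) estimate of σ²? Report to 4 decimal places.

6.9608

With known mean μ and an Inverse-Gamma(α, β) prior on σ², the Normal likelihood is conjugate: posterior is Inv-Gamma(α + n/2, β + Σ(xᵢ−μ)²/2).
Posterior: Inv-Gamma(7.4 + 10/2, 5.2 + 176.150/2) = Inv-Gamma(12.40, 93.2750).
Mode = β/(α+1) = 93.2750/13.40 = 6.9608.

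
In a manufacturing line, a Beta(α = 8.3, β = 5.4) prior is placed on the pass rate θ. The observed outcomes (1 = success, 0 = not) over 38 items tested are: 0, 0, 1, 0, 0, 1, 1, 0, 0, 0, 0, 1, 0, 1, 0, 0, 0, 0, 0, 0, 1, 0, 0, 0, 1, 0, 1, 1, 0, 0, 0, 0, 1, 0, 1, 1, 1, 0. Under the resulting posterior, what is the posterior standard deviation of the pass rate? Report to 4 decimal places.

0.0678

The Beta prior is conjugate to a Binomial/Bernoulli likelihood; the update adds successes to α and failures to β.
Posterior: Beta(α+k, β+n−k) = Beta(8.3+13, 5.4+25) = Beta(21.3, 30.4).
Var = αβ/((α+β)²(α+β+1)) = 21.3·30.4/(51.7²·52.7) = 0.00459686; SD = √0.00459686 = 0.0678.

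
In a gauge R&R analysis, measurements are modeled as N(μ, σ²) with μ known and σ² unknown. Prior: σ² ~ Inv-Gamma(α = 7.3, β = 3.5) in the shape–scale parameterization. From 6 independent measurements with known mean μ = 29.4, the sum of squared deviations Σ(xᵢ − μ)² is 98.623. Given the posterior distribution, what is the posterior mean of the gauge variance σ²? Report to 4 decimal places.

5.6787

With known mean μ and an Inverse-Gamma(α, β) prior on σ², the Normal likelihood is conjugate: posterior is Inv-Gamma(α + n/2, β + Σ(xᵢ−μ)²/2).
Posterior: Inv-Gamma(7.3 + 6/2, 3.5 + 98.623/2) = Inv-Gamma(10.30, 52.8115).
E[σ²|data] = β/(α−1) = 52.8115/9.30 = 5.6787.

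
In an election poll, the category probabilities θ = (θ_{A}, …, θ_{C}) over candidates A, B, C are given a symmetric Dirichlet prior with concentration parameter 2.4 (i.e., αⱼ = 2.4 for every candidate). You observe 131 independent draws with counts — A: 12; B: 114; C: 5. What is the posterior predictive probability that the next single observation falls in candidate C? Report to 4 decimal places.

0.0535

The Dirichlet prior is conjugate to the Multinomial likelihood: each posterior αⱼ = prior αⱼ + observed count nⱼ.
Posterior concentration: (14.4, 116.4, 7.4), total = 138.2.
P(next = C | data) = α_{C}/Σα = 0.0535.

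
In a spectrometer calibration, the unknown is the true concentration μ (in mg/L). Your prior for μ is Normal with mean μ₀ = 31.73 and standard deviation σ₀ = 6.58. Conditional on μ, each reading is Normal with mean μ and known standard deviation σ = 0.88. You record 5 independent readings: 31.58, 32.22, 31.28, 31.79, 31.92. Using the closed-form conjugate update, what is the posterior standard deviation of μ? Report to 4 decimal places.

0.3928

For Normal data with known variance σ², a Normal(μ₀, σ₀²) prior on μ is conjugate. Posterior precision = 1/σ₀² + n/σ²; posterior mean is the precision-weighted average of μ₀ and x̄.
σ₀² = 6.58² = 43.2964, σ² = 0.88² = 0.7744; σ² + n·σ₀² = 0.7744 + 5·43.2964 = 217.2564.
Posterior precision = 1/σ₀² + n/σ² = 1/43.2964 + 5/0.7744 = (σ² + n·σ₀²)/(σ₀²σ²) = 217.2564/(43.2964·0.7744); posterior variance σₙ² = σ₀²σ²/(σ² + n·σ₀²) = 43.2964·0.7744/217.2564 = 0.154328.
Posterior SD = √σₙ² = √(43.2964·0.7744/217.2564) = 0.3928.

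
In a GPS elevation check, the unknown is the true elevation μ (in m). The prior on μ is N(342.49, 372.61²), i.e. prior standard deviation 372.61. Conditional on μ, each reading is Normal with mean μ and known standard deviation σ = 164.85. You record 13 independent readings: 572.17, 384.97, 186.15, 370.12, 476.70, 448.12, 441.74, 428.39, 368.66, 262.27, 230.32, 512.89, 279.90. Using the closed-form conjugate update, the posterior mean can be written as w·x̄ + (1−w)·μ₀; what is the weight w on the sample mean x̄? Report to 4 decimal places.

0.9852

For Normal data with known variance σ², a Normal(μ₀, σ₀²) prior on μ is conjugate. Posterior precision = 1/σ₀² + n/σ²; posterior mean is the precision-weighted average of μ₀ and x̄.
σ₀² = 372.61² = 138838.2121, σ² = 164.85² = 27175.5225. Prior precision 1/σ₀² = 1/138838.2121; data precision n/σ² = 13/27175.5225.
w = (n/σ²)/(1/σ₀² + n/σ²) = n·σ₀²/(σ² + n·σ₀²) = 13·138838.2121/(27175.5225 + 13·138838.2121) = 1804896.7573/1832072.2798 = 0.9852.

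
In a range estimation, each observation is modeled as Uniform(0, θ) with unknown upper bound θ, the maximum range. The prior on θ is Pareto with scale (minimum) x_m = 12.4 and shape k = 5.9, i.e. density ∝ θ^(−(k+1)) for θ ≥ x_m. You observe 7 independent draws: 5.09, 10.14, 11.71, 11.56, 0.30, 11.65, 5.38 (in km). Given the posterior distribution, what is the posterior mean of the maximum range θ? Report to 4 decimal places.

13.4420

A Pareto(scale x_m, shape k) prior on the upper bound θ of Uniform(0, θ) is conjugate: posterior is Pareto(max(x_m, max xᵢ), k + n).
Sample maximum = 11.71; prior scale x_m = 12.4 → posterior scale = max = 12.40.
Posterior shape = 5.9 + 7 = 12.9.
E[θ|data] = k·x_m/(k−1) = 12.9·12.40/11.9 = 13.4420.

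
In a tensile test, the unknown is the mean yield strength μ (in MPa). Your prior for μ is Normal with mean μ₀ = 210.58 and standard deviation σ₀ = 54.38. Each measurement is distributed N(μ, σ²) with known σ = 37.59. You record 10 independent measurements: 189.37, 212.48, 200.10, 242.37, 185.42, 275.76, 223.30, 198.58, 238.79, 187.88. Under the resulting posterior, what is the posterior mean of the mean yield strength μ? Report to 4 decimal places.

For Normal data with known variance σ², a Normal(μ₀, σ₀²) prior on μ is conjugate. Posterior precision = 1/σ₀² + n/σ²; posterior mean is the precision-weighted average of μ₀ and x̄.
Σxᵢ = 189.37 + 212.48 + 200.10 + 242.37 + 185.42 + 275.76 + 223.30 + 198.58 + 238.79 + 187.88 = 2154.05, so n·x̄ = 2154.05.
σ₀² = 54.38² = 2957.1844, σ² = 37.59² = 1413.0081; σ² + n·σ₀² = 1413.0081 + 10·2957.1844 = 30984.8521.
Posterior mean = (μ₀/σ₀² + n·x̄/σ²)/(1/σ₀² + n/σ²) = (σ²·μ₀ + σ₀²·n·x̄)/(σ² + n·σ₀²) = (1413.0081·210.58 + 2957.1844·2154.05)/30984.8521 = 6667474.302518/30984.8521 = 215.1850.

215.1850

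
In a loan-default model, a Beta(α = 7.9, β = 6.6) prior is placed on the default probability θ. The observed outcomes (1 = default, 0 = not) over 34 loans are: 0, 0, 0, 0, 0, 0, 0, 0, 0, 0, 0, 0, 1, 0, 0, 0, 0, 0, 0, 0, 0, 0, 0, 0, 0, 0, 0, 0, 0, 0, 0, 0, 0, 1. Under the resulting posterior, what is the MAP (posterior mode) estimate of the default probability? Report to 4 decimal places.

The Beta prior is conjugate to a Binomial/Bernoulli likelihood; the update adds successes to α and failures to β.
Posterior: Beta(α+k, β+n−k) = Beta(7.9+2, 6.6+32) = Beta(9.9, 38.6).
Mode of Beta(a,b) for a,b>1 is (a−1)/(a+b−2) = 8.9/46.5 = 0.1914.

0.1914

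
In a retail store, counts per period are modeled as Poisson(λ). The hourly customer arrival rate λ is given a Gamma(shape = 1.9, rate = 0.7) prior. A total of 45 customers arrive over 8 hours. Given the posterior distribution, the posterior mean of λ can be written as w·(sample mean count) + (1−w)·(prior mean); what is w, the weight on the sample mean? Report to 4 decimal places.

With a Gamma(shape α, rate β) prior, the Poisson likelihood is conjugate: the posterior is Gamma(α + ΣXᵢ, β + n).
Posterior mean = (α₀+S)/(β₀+n) = [n/(β₀+n)]·(S/n) + [β₀/(β₀+n)]·(α₀/β₀), so only n and β₀ enter the weight.
Weight on data w = n/(β₀+n) = 8/(0.7+8) = 8/8.7 = 0.9195.

0.9195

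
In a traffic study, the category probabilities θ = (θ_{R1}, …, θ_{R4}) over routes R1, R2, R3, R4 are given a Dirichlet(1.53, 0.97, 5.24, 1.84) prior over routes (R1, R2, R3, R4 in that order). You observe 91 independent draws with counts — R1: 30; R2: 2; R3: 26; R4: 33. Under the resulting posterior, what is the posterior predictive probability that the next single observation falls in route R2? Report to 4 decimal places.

0.0295

The Dirichlet prior is conjugate to the Multinomial likelihood: each posterior αⱼ = prior αⱼ + observed count nⱼ.
Posterior concentration: (31.53, 2.97, 31.24, 34.84), total = 100.58.
P(next = R2 | data) = α_{R2}/Σα = 0.0295.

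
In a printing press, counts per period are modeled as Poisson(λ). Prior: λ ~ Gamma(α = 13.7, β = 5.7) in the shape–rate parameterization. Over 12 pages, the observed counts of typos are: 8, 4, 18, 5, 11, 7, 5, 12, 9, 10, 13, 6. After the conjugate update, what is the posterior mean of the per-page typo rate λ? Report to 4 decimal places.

6.8757

With a Gamma(shape α, rate β) prior, the Poisson likelihood is conjugate: the posterior is Gamma(α + ΣXᵢ, β + n).
Sum of counts S = 108 over n = 12 pages.
Posterior: Gamma(α+S, β+n) = Gamma(13.7+108, 5.7+12) = Gamma(121.7, 17.7).
Posterior mean = α/β = 121.7/17.7 = 6.8757.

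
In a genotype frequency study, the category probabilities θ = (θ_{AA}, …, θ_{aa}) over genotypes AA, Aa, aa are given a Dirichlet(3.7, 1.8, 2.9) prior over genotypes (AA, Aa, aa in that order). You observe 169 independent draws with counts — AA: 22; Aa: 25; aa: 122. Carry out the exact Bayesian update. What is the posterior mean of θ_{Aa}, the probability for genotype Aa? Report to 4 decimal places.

0.1511

The Dirichlet prior is conjugate to the Multinomial likelihood: each posterior αⱼ = prior αⱼ + observed count nⱼ.
Posterior concentration: (25.7, 26.8, 124.9), total = 177.4.
E[θ_{Aa}|data] = α_{Aa}/Σα = 26.8/177.4 = 0.1511.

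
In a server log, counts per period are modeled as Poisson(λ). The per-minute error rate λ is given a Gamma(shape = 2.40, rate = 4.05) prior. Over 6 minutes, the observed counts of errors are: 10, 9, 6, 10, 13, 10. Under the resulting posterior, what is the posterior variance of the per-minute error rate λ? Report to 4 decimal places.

0.5980

With a Gamma(shape α, rate β) prior, the Poisson likelihood is conjugate: the posterior is Gamma(α + ΣXᵢ, β + n).
Sum of counts S = 58 over n = 6 minutes.
Posterior: Gamma(α+S, β+n) = Gamma(2.40+58, 4.05+6) = Gamma(60.40, 10.05).
Var = α/β² = 60.40/10.05² = 0.5980.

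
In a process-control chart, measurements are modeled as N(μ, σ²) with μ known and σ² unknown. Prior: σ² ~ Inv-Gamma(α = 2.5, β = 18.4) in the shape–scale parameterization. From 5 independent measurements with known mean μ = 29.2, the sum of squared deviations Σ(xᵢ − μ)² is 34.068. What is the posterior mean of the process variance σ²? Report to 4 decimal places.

8.8585

With known mean μ and an Inverse-Gamma(α, β) prior on σ², the Normal likelihood is conjugate: posterior is Inv-Gamma(α + n/2, β + Σ(xᵢ−μ)²/2).
Posterior: Inv-Gamma(2.5 + 5/2, 18.4 + 34.068/2) = Inv-Gamma(5.00, 35.4340).
E[σ²|data] = β/(α−1) = 35.4340/4.00 = 8.8585.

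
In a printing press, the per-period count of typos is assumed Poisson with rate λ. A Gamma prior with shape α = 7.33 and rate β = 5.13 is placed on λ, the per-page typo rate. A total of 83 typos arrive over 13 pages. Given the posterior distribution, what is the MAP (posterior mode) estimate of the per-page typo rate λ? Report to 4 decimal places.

4.9272

With a Gamma(shape α, rate β) prior, the Poisson likelihood is conjugate: the posterior is Gamma(α + ΣXᵢ, β + n).
Posterior: Gamma(α+S, β+n) = Gamma(7.33+83, 5.13+13) = Gamma(90.33, 18.13).
Mode of Gamma(α,β) for α≥1 is (α−1)/β = 89.33/18.13 = 4.9272.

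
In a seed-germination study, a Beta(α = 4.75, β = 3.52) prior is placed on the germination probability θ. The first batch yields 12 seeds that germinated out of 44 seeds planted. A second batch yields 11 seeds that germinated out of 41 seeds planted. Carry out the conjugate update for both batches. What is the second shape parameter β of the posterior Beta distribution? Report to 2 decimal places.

The Beta prior is conjugate to a Binomial/Bernoulli likelihood; the update adds successes to α and failures to β.
After batch 1: Beta(4.75+12, 3.52+32) = Beta(16.75, 35.52).
After batch 2: Beta(16.75+11, 35.52+30) = Beta(27.75, 65.52).
Posterior β = 65.52.

65.52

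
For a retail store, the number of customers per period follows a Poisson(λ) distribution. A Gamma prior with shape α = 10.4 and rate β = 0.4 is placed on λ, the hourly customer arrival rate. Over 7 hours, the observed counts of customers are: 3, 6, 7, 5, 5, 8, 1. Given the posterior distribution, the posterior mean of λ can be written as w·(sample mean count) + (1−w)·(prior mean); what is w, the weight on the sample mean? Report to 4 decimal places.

With a Gamma(shape α, rate β) prior, the Poisson likelihood is conjugate: the posterior is Gamma(α + ΣXᵢ, β + n).
Posterior mean = (α₀+S)/(β₀+n) = [n/(β₀+n)]·(S/n) + [β₀/(β₀+n)]·(α₀/β₀), so only n and β₀ enter the weight.
Weight on data w = n/(β₀+n) = 7/(0.4+7) = 7/7.4 = 0.9459.

0.9459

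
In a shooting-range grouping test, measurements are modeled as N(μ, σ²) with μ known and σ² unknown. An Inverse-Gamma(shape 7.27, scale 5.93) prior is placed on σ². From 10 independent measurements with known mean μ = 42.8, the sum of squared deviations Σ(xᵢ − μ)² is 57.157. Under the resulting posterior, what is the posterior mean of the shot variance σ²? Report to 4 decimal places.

3.0620

With known mean μ and an Inverse-Gamma(α, β) prior on σ², the Normal likelihood is conjugate: posterior is Inv-Gamma(α + n/2, β + Σ(xᵢ−μ)²/2).
Posterior: Inv-Gamma(7.27 + 10/2, 5.93 + 57.157/2) = Inv-Gamma(12.27, 34.5085).
E[σ²|data] = β/(α−1) = 34.5085/11.27 = 3.0620.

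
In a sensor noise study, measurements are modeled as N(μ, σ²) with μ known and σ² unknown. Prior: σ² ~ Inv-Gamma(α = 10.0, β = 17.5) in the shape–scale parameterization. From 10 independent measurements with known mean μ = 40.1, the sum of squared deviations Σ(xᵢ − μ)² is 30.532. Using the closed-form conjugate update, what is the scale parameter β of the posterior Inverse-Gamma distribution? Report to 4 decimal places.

With known mean μ and an Inverse-Gamma(α, β) prior on σ², the Normal likelihood is conjugate: posterior is Inv-Gamma(α + n/2, β + Σ(xᵢ−μ)²/2).
Posterior: Inv-Gamma(10.0 + 10/2, 17.5 + 30.532/2) = Inv-Gamma(15.00, 32.7660).
Posterior β = 32.7660.

32.7660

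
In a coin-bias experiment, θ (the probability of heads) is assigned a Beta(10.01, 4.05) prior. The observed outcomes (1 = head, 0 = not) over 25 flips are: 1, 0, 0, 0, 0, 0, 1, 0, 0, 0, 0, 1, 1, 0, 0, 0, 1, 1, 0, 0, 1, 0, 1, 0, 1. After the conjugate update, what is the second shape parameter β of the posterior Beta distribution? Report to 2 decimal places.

20.05

The Beta prior is conjugate to a Binomial/Bernoulli likelihood; the update adds successes to α and failures to β.
Posterior: Beta(α+k, β+n−k) = Beta(10.01+9, 4.05+16) = Beta(19.01, 20.05).
Posterior β = 20.05.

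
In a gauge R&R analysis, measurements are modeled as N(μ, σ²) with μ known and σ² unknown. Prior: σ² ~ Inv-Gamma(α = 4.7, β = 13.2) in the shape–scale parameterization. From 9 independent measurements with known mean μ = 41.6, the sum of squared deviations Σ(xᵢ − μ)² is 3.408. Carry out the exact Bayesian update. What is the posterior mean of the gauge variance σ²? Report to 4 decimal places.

With known mean μ and an Inverse-Gamma(α, β) prior on σ², the Normal likelihood is conjugate: posterior is Inv-Gamma(α + n/2, β + Σ(xᵢ−μ)²/2).
Posterior: Inv-Gamma(4.7 + 9/2, 13.2 + 3.408/2) = Inv-Gamma(9.20, 14.9040).
E[σ²|data] = β/(α−1) = 14.9040/8.20 = 1.8176.

1.8176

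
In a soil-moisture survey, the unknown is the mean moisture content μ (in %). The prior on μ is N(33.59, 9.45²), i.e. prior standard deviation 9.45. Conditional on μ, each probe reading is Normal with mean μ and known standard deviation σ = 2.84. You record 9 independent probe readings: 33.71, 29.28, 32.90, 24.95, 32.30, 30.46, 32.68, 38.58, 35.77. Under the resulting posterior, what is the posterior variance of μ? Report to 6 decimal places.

For Normal data with known variance σ², a Normal(μ₀, σ₀²) prior on μ is conjugate. Posterior precision = 1/σ₀² + n/σ²; posterior mean is the precision-weighted average of μ₀ and x̄.
σ₀² = 9.45² = 89.3025, σ² = 2.84² = 8.0656; σ² + n·σ₀² = 8.0656 + 9·89.3025 = 811.7881.
Posterior precision = 1/σ₀² + n/σ² = 1/89.3025 + 9/8.0656 = (σ² + n·σ₀²)/(σ₀²σ²) = 811.7881/(89.3025·8.0656); posterior variance σₙ² = σ₀²σ²/(σ² + n·σ₀²) = 89.3025·8.0656/811.7881 = 0.887274.

0.887274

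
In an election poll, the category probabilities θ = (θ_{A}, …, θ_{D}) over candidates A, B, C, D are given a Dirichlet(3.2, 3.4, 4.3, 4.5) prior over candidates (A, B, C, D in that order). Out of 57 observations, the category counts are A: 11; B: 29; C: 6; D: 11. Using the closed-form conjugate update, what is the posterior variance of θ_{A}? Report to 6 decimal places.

The Dirichlet prior is conjugate to the Multinomial likelihood: each posterior αⱼ = prior αⱼ + observed count nⱼ.
Posterior concentration: (14.2, 32.4, 10.3, 15.5), total = 72.4.
Var[θ_j] = α_j(Σα−α_j)/((Σα)²(Σα+1)) = 14.2·58.2/(72.4²·73.4) = 0.002148.

0.002148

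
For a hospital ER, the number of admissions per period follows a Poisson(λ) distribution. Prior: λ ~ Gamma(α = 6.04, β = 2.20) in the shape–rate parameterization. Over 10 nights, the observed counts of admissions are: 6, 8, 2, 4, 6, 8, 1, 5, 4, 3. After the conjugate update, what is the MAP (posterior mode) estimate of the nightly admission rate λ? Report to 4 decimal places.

4.2656

With a Gamma(shape α, rate β) prior, the Poisson likelihood is conjugate: the posterior is Gamma(α + ΣXᵢ, β + n).
Sum of counts S = 47 over n = 10 nights.
Posterior: Gamma(α+S, β+n) = Gamma(6.04+47, 2.20+10) = Gamma(53.04, 12.20).
Mode of Gamma(α,β) for α≥1 is (α−1)/β = 52.04/12.20 = 4.2656.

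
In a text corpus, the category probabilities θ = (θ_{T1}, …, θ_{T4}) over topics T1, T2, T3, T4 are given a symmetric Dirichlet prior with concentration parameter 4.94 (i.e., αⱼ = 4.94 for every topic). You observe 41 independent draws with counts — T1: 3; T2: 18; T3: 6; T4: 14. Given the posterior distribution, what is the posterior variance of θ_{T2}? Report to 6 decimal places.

The Dirichlet prior is conjugate to the Multinomial likelihood: each posterior αⱼ = prior αⱼ + observed count nⱼ.
Posterior concentration: (7.94, 22.94, 10.94, 18.94), total = 60.76.
Var[θ_j] = α_j(Σα−α_j)/((Σα)²(Σα+1)) = 22.94·37.82/(60.76²·61.76) = 0.003805.

0.003805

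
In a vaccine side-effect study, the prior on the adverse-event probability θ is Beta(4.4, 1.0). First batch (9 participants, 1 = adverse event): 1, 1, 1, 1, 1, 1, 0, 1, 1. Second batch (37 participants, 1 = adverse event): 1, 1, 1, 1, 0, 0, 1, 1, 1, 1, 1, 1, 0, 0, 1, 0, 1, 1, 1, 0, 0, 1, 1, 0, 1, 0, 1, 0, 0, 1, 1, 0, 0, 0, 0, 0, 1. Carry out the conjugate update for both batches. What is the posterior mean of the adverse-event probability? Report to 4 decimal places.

0.6498

The Beta prior is conjugate to a Binomial/Bernoulli likelihood; the update adds successes to α and failures to β.
After batch 1: Beta(4.4+8, 1.0+1) = Beta(12.4, 2.0).
After batch 2: Beta(12.4+21, 2.0+16) = Beta(33.4, 18.0).
Posterior mean = α/(α+β) = 33.4/51.4 = 0.6498.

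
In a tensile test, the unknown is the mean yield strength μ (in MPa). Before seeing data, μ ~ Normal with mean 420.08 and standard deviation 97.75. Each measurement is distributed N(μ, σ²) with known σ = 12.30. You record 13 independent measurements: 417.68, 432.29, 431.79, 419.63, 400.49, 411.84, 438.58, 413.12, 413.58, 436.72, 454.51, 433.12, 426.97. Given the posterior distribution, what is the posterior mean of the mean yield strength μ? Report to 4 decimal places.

For Normal data with known variance σ², a Normal(μ₀, σ₀²) prior on μ is conjugate. Posterior precision = 1/σ₀² + n/σ²; posterior mean is the precision-weighted average of μ₀ and x̄.
Σxᵢ = 417.68 + 432.29 + 431.79 + 419.63 + 400.49 + 411.84 + 438.58 + 413.12 + 413.58 + 436.72 + 454.51 + 433.12 + 426.97 = 5530.32, so n·x̄ = 5530.32.
σ₀² = 97.75² = 9555.0625, σ² = 12.30² = 151.29; σ² + n·σ₀² = 151.29 + 13·9555.0625 = 124367.1025.
Posterior mean = (μ₀/σ₀² + n·x̄/σ²)/(1/σ₀² + n/σ²) = (σ²·μ₀ + σ₀²·n·x̄)/(σ² + n·σ₀²) = (151.29·420.08 + 9555.0625·5530.32)/124367.1025 = 52906107.1482/124367.1025 = 425.4027.

425.4027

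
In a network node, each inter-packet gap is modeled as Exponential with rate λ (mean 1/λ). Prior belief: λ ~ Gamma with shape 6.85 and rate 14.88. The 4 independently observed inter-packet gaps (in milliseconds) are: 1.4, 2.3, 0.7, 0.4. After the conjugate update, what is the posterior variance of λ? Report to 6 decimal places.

0.028014

With a Gamma(shape α, rate β) prior on the exponential rate λ, the posterior after n observations with total T = Σxᵢ is Gamma(α+n, β+T).
Sum of observations T = 4.8 milliseconds; n = 4.
Posterior: Gamma(6.85+4, 14.88+4.8) = Gamma(10.85, 19.68).
Var = α/β² = 0.028014.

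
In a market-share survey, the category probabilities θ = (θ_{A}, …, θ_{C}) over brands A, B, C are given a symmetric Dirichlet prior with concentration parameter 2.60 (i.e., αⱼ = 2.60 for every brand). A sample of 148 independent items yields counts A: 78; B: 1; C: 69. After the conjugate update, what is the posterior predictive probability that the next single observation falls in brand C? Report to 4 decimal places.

0.4596

The Dirichlet prior is conjugate to the Multinomial likelihood: each posterior αⱼ = prior αⱼ + observed count nⱼ.
Posterior concentration: (80.60, 3.60, 71.60), total = 155.80.
P(next = C | data) = α_{C}/Σα = 0.4596.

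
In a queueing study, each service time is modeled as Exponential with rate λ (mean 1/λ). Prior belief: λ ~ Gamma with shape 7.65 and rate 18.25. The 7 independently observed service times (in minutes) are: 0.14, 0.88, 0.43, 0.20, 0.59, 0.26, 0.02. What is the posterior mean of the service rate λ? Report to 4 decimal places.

With a Gamma(shape α, rate β) prior on the exponential rate λ, the posterior after n observations with total T = Σxᵢ is Gamma(α+n, β+T).
Sum of observations T = 2.52 minutes; n = 7.
Posterior: Gamma(7.65+7, 18.25+2.52) = Gamma(14.65, 20.77).
Posterior mean of λ = α/β = 14.65/20.77 = 0.7053.

0.7053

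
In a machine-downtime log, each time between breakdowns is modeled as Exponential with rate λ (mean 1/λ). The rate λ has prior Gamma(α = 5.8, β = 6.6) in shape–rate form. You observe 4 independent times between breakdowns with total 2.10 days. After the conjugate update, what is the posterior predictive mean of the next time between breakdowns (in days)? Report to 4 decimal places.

With a Gamma(shape α, rate β) prior on the exponential rate λ, the posterior after n observations with total T = Σxᵢ is Gamma(α+n, β+T).
Posterior: Gamma(5.8+4, 6.6+2.10) = Gamma(9.8, 8.70).
The predictive distribution for the next observation is Lomax; its mean is β/(α−1) = 8.70/8.8 = 0.9886.

0.9886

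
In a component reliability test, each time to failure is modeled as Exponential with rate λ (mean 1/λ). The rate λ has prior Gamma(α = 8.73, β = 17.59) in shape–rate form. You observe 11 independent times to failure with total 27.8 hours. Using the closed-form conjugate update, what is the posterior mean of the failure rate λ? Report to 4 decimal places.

With a Gamma(shape α, rate β) prior on the exponential rate λ, the posterior after n observations with total T = Σxᵢ is Gamma(α+n, β+T).
Posterior: Gamma(8.73+11, 17.59+27.8) = Gamma(19.73, 45.39).
Posterior mean of λ = α/β = 19.73/45.39 = 0.4347.

0.4347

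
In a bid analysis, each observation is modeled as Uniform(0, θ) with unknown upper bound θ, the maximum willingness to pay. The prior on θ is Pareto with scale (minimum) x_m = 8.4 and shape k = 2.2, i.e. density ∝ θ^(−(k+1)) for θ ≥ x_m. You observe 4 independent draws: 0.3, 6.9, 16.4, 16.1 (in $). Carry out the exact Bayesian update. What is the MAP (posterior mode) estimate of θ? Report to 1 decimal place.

A Pareto(scale x_m, shape k) prior on the upper bound θ of Uniform(0, θ) is conjugate: posterior is Pareto(max(x_m, max xᵢ), k + n).
Sample maximum = 16.4; prior scale x_m = 8.4 → posterior scale = max = 16.4.
Posterior shape = 2.2 + 4 = 6.2.
The Pareto density is decreasing on [x_m, ∞), so the mode is x_m = 16.4.

16.4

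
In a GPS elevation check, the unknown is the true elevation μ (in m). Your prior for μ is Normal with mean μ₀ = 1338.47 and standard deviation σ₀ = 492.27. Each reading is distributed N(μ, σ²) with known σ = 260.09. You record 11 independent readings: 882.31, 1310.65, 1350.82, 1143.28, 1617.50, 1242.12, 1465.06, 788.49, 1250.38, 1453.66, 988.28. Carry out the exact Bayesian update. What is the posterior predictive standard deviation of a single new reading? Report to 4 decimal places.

For Normal data with known variance σ², a Normal(μ₀, σ₀²) prior on μ is conjugate. Posterior precision = 1/σ₀² + n/σ²; posterior mean is the precision-weighted average of μ₀ and x̄.
σ₀² = 492.27² = 242329.7529, σ² = 260.09² = 67646.8081; σ² + n·σ₀² = 67646.8081 + 11·242329.7529 = 2733274.09.
Posterior precision = 1/σ₀² + n/σ² = 1/242329.7529 + 11/67646.8081 = (σ² + n·σ₀²)/(σ₀²σ²) = 2733274.09/(242329.7529·67646.8081); posterior variance σₙ² = σ₀²σ²/(σ² + n·σ₀²) = 242329.7529·67646.8081/2733274.09 = 5997.508392.
Predictive variance for one new observation = σₙ² + σ² = 242329.7529·67646.8081/2733274.09 + 67646.8081 = σ²·(σ₀² + 2733274.09)/2733274.09 = 67646.8081·2975603.8429/2733274.09 = 73644.316492; SD = √(67646.8081·2975603.8429/2733274.09) = 271.3749.

271.3749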